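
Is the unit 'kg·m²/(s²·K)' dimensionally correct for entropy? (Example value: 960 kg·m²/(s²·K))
Yes

entropy has SI base units: kg * m^2 / (s^2 * K)
kg·m²/(s²·K) reduces to the same SI base units, so it is a valid unit for entropy.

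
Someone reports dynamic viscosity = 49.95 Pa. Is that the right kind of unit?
No

dynamic viscosity has SI base units: kg / (m * s)
Pa does NOT reduce to kg / (m * s); a valid unit for dynamic viscosity would be e.g. Pa·s.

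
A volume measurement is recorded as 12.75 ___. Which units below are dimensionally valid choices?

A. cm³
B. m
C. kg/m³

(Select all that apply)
A

volume has SI base units: m^3

Checking each option against m^3:
  A. cm³: ✓ matches
  B. m: ✗ does not match
  C. kg/m³: ✗ does not match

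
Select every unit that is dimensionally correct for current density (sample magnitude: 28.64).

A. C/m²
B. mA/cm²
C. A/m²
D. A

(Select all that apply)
B, C

current density has SI base units: A / m^2

Checking each option against A / m^2:
  A. C/m²: ✗ does not match
  B. mA/cm²: ✓ matches
  C. A/m²: ✓ matches
  D. A: ✗ does not match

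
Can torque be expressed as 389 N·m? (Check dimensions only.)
Yes

torque has SI base units: kg * m^2 / s^2
N·m reduces to the same SI base units, so it is a valid unit for torque.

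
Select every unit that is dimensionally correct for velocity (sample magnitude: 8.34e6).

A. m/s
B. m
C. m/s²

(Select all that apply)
A

velocity has SI base units: m / s

Checking each option against m / s:
  A. m/s: ✓ matches
  B. m: ✗ does not match
  C. m/s²: ✗ does not match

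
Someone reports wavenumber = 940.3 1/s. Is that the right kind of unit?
No

wavenumber has SI base units: 1 / m
1/s does NOT reduce to 1 / m; a valid unit for wavenumber would be e.g. 1/m.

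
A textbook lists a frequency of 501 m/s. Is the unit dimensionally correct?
No

frequency has SI base units: 1 / s
m/s does NOT reduce to 1 / s; a valid unit for frequency would be e.g. Hz.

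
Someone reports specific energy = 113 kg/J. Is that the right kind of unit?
No

specific energy has SI base units: m^2 / s^2
kg/J does NOT reduce to m^2 / s^2; a valid unit for specific energy would be e.g. J/kg.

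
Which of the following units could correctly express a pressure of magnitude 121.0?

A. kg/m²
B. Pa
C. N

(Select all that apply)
B

pressure has SI base units: kg / (m * s^2)

Checking each option against kg / (m * s^2):
  A. kg/m²: ✗ does not match
  B. Pa: ✓ matches
  C. N: ✗ does not match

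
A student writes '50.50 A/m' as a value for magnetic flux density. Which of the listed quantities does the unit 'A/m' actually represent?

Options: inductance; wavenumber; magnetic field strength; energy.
magnetic field strength

magnetic flux density should have units dimensionally equivalent to kg / (A * s^2) (e.g. T).
The given unit 'A/m' reduces to A / m. Of the listed options, that is the dimensionality of magnetic field strength.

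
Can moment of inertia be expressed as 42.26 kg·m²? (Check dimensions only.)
Yes

moment of inertia has SI base units: kg * m^2
kg·m² reduces to the same SI base units, so it is a valid unit for moment of inertia.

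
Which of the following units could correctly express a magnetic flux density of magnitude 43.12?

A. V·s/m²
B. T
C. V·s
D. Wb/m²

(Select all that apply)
A, B, D

magnetic flux density has SI base units: kg / (A * s^2)

Checking each option against kg / (A * s^2):
  A. V·s/m²: ✓ matches
  B. T: ✓ matches
  C. V·s: ✗ does not match
  D. Wb/m²: ✓ matches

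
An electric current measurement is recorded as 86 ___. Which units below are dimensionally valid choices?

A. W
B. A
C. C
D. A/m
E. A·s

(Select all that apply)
B

electric current has SI base units: A

Checking each option against A:
  A. W: ✗ does not match
  B. A: ✓ matches
  C. C: ✗ does not match
  D. A/m: ✗ does not match
  E. A·s: ✗ does not match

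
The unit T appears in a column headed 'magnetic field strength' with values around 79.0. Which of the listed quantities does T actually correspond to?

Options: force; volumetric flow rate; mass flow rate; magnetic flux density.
magnetic flux density

magnetic field strength should have units dimensionally equivalent to A / m (e.g. A/m).
The given unit 'T' reduces to kg / (A * s^2). Of the listed options, that is the dimensionality of magnetic flux density.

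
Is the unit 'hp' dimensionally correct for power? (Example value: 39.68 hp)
Yes

power has SI base units: kg * m^2 / s^3
hp reduces to the same SI base units, so it is a valid unit for power.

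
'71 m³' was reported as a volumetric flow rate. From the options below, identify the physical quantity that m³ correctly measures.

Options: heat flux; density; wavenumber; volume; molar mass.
volume

volumetric flow rate should have units dimensionally equivalent to m^3 / s (e.g. m³/s).
The given unit 'm³' reduces to m^3. Of the listed options, that is the dimensionality of volume.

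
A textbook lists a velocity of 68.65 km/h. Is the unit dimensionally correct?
Yes

velocity has SI base units: m / s
km/h reduces to the same SI base units, so it is a valid unit for velocity.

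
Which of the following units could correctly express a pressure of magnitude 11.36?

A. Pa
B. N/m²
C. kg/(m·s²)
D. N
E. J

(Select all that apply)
A, B, C

pressure has SI base units: kg / (m * s^2)

Checking each option against kg / (m * s^2):
  A. Pa: ✓ matches
  B. N/m²: ✓ matches
  C. kg/(m·s²): ✓ matches
  D. N: ✗ does not match
  E. J: ✗ does not match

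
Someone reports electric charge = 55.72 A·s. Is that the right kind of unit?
Yes

electric charge has SI base units: A * s
A·s reduces to the same SI base units, so it is a valid unit for electric charge.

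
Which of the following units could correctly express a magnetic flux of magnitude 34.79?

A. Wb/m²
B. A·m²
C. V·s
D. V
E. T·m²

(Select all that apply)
C, E

magnetic flux has SI base units: kg * m^2 / (A * s^2)

Checking each option against kg * m^2 / (A * s^2):
  A. Wb/m²: ✗ does not match
  B. A·m²: ✗ does not match
  C. V·s: ✓ matches
  D. V: ✗ does not match
  E. T·m²: ✓ matches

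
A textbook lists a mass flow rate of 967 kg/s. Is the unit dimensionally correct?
Yes

mass flow rate has SI base units: kg / s
kg/s reduces to the same SI base units, so it is a valid unit for mass flow rate.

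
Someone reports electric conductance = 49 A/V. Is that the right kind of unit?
Yes

electric conductance has SI base units: A^2 * s^3 / (kg * m^2)
A/V reduces to the same SI base units, so it is a valid unit for electric conductance.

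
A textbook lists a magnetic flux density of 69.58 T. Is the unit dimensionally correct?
Yes

magnetic flux density has SI base units: kg / (A * s^2)
T reduces to the same SI base units, so it is a valid unit for magnetic flux density.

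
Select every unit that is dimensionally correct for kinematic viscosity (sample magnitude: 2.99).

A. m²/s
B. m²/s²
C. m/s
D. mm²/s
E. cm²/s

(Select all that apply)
A, D, E

kinematic viscosity has SI base units: m^2 / s

Checking each option against m^2 / s:
  A. m²/s: ✓ matches
  B. m²/s²: ✗ does not match
  C. m/s: ✗ does not match
  D. mm²/s: ✓ matches
  E. cm²/s: ✓ matches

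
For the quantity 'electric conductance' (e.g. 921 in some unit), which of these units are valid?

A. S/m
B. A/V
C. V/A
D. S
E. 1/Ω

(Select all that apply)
B, D, E

electric conductance has SI base units: A^2 * s^3 / (kg * m^2)

Checking each option against A^2 * s^3 / (kg * m^2):
  A. S/m: ✗ does not match
  B. A/V: ✓ matches
  C. V/A: ✗ does not match
  D. S: ✓ matches
  E. 1/Ω: ✓ matches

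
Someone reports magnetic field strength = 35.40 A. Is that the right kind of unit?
No

magnetic field strength has SI base units: A / m
A does NOT reduce to A / m; a valid unit for magnetic field strength would be e.g. A/m.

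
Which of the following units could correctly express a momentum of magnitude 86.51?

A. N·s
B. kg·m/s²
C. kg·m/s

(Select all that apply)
A, C

momentum has SI base units: kg * m / s

Checking each option against kg * m / s:
  A. N·s: ✓ matches
  B. kg·m/s²: ✗ does not match
  C. kg·m/s: ✓ matches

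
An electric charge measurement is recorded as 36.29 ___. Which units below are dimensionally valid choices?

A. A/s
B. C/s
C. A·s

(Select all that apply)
C

electric charge has SI base units: A * s

Checking each option against A * s:
  A. A/s: ✗ does not match
  B. C/s: ✗ does not match
  C. A·s: ✓ matches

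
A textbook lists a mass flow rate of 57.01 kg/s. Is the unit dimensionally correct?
Yes

mass flow rate has SI base units: kg / s
kg/s reduces to the same SI base units, so it is a valid unit for mass flow rate.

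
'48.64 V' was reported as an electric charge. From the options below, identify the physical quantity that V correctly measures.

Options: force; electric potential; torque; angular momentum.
electric potential

electric charge should have units dimensionally equivalent to A * s (e.g. C).
The given unit 'V' reduces to kg * m^2 / (A * s^3). Of the listed options, that is the dimensionality of electric potential.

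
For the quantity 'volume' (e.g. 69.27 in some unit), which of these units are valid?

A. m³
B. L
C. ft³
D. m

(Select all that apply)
A, B, C

volume has SI base units: m^3

Checking each option against m^3:
  A. m³: ✓ matches
  B. L: ✓ matches
  C. ft³: ✓ matches
  D. m: ✗ does not match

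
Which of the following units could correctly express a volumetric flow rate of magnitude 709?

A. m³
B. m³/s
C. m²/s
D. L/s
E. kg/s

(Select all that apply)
B, D

volumetric flow rate has SI base units: m^3 / s

Checking each option against m^3 / s:
  A. m³: ✗ does not match
  B. m³/s: ✓ matches
  C. m²/s: ✗ does not match
  D. L/s: ✓ matches
  E. kg/s: ✗ does not match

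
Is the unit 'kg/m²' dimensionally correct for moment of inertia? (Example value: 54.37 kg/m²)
No

moment of inertia has SI base units: kg * m^2
kg/m² does NOT reduce to kg * m^2; a valid unit for moment of inertia would be e.g. kg·m².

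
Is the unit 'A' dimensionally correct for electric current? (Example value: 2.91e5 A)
Yes

electric current has SI base units: A
A reduces to the same SI base units, so it is a valid unit for electric current.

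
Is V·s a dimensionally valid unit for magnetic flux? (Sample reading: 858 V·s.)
Yes

magnetic flux has SI base units: kg * m^2 / (A * s^2)
V·s reduces to the same SI base units, so it is a valid unit for magnetic flux.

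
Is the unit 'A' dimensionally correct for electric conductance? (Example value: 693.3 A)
No

electric conductance has SI base units: A^2 * s^3 / (kg * m^2)
A does NOT reduce to A^2 * s^3 / (kg * m^2); a valid unit for electric conductance would be e.g. S.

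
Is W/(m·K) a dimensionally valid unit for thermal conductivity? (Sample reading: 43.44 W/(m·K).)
Yes

thermal conductivity has SI base units: kg * m / (s^3 * K)
W/(m·K) reduces to the same SI base units, so it is a valid unit for thermal conductivity.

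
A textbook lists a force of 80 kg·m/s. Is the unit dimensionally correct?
No

force has SI base units: kg * m / s^2
kg·m/s does NOT reduce to kg * m / s^2; a valid unit for force would be e.g. N.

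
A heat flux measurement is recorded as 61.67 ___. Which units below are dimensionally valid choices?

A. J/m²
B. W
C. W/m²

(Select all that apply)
C

heat flux has SI base units: kg / s^3

Checking each option against kg / s^3:
  A. J/m²: ✗ does not match
  B. W: ✗ does not match
  C. W/m²: ✓ matches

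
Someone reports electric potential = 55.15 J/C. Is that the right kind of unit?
Yes

electric potential has SI base units: kg * m^2 / (A * s^3)
J/C reduces to the same SI base units, so it is a valid unit for electric potential.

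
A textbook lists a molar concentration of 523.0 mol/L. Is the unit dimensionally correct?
Yes

molar concentration has SI base units: mol / m^3
mol/L reduces to the same SI base units, so it is a valid unit for molar concentration.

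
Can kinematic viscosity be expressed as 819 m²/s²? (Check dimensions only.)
No

kinematic viscosity has SI base units: m^2 / s
m²/s² does NOT reduce to m^2 / s; a valid unit for kinematic viscosity would be e.g. m²/s.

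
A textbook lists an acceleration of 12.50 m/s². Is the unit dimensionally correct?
Yes

acceleration has SI base units: m / s^2
m/s² reduces to the same SI base units, so it is a valid unit for acceleration.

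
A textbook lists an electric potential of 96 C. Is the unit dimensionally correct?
No

electric potential has SI base units: kg * m^2 / (A * s^3)
C does NOT reduce to kg * m^2 / (A * s^3); a valid unit for electric potential would be e.g. V.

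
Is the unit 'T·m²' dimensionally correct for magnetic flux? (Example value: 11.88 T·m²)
Yes

magnetic flux has SI base units: kg * m^2 / (A * s^2)
T·m² reduces to the same SI base units, so it is a valid unit for magnetic flux.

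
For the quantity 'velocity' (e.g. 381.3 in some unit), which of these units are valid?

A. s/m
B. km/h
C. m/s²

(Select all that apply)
B

velocity has SI base units: m / s

Checking each option against m / s:
  A. s/m: ✗ does not match
  B. km/h: ✓ matches
  C. m/s²: ✗ does not match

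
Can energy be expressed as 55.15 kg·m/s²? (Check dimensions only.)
No

energy has SI base units: kg * m^2 / s^2
kg·m/s² does NOT reduce to kg * m^2 / s^2; a valid unit for energy would be e.g. J.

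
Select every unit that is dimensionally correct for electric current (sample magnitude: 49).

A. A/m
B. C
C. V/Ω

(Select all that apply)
C

electric current has SI base units: A

Checking each option against A:
  A. A/m: ✗ does not match
  B. C: ✗ does not match
  C. V/Ω: ✓ matches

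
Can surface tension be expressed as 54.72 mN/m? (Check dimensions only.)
Yes

surface tension has SI base units: kg / s^2
mN/m reduces to the same SI base units, so it is a valid unit for surface tension.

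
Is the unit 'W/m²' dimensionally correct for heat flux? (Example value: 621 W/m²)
Yes

heat flux has SI base units: kg / s^3
W/m² reduces to the same SI base units, so it is a valid unit for heat flux.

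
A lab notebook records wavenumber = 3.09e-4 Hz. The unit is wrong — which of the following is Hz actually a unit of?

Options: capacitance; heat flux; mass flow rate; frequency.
frequency

wavenumber should have units dimensionally equivalent to 1 / m (e.g. 1/m).
The given unit 'Hz' reduces to 1 / s. Of the listed options, that is the dimensionality of frequency.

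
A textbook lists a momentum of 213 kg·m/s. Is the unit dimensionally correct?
Yes

momentum has SI base units: kg * m / s
kg·m/s reduces to the same SI base units, so it is a valid unit for momentum.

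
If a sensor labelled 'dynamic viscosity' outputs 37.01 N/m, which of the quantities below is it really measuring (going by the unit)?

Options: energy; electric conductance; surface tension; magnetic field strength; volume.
surface tension

dynamic viscosity should have units dimensionally equivalent to kg / (m * s) (e.g. Pa·s).
The given unit 'N/m' reduces to kg / s^2. Of the listed options, that is the dimensionality of surface tension.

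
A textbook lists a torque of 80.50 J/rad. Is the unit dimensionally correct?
Yes

torque has SI base units: kg * m^2 / s^2
J/rad reduces to the same SI base units, so it is a valid unit for torque.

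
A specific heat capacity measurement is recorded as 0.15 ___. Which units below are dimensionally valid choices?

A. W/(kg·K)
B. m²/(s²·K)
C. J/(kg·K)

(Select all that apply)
B, C

specific heat capacity has SI base units: m^2 / (s^2 * K)

Checking each option against m^2 / (s^2 * K):
  A. W/(kg·K): ✗ does not match
  B. m²/(s²·K): ✓ matches
  C. J/(kg·K): ✓ matches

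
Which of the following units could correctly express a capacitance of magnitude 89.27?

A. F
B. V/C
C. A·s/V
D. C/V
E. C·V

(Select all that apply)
A, C, D

capacitance has SI base units: A^2 * s^4 / (kg * m^2)

Checking each option against A^2 * s^4 / (kg * m^2):
  A. F: ✓ matches
  B. V/C: ✗ does not match
  C. A·s/V: ✓ matches
  D. C/V: ✓ matches
  E. C·V: ✗ does not match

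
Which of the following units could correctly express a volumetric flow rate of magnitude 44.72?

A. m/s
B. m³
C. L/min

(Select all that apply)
C

volumetric flow rate has SI base units: m^3 / s

Checking each option against m^3 / s:
  A. m/s: ✗ does not match
  B. m³: ✗ does not match
  C. L/min: ✓ matches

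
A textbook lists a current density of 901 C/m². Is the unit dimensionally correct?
No

current density has SI base units: A / m^2
C/m² does NOT reduce to A / m^2; a valid unit for current density would be e.g. A/m².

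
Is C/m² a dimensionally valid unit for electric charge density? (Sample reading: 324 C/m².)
No

electric charge density has SI base units: A * s / m^3
C/m² does NOT reduce to A * s / m^3; a valid unit for electric charge density would be e.g. C/m³.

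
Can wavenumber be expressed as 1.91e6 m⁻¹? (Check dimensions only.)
Yes

wavenumber has SI base units: 1 / m
m⁻¹ reduces to the same SI base units, so it is a valid unit for wavenumber.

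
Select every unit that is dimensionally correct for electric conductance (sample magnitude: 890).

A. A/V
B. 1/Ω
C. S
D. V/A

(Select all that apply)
A, B, C

electric conductance has SI base units: A^2 * s^3 / (kg * m^2)

Checking each option against A^2 * s^3 / (kg * m^2):
  A. A/V: ✓ matches
  B. 1/Ω: ✓ matches
  C. S: ✓ matches
  D. V/A: ✗ does not match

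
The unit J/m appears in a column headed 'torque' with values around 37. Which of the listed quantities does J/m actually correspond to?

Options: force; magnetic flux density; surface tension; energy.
force

torque should have units dimensionally equivalent to kg * m^2 / s^2 (e.g. N·m).
The given unit 'J/m' reduces to kg * m / s^2. Of the listed options, that is the dimensionality of force.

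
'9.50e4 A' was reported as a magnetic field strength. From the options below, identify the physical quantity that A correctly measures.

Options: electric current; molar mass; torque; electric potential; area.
electric current

magnetic field strength should have units dimensionally equivalent to A / m (e.g. A/m).
The given unit 'A' reduces to A. Of the listed options, that is the dimensionality of electric current.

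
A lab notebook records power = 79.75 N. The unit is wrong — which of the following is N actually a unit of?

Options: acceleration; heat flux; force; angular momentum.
force

power should have units dimensionally equivalent to kg * m^2 / s^3 (e.g. W).
The given unit 'N' reduces to kg * m / s^2. Of the listed options, that is the dimensionality of force.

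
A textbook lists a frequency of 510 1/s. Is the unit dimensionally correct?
Yes

frequency has SI base units: 1 / s
1/s reduces to the same SI base units, so it is a valid unit for frequency.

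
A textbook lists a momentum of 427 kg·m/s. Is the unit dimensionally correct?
Yes

momentum has SI base units: kg * m / s
kg·m/s reduces to the same SI base units, so it is a valid unit for momentum.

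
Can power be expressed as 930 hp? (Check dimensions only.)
Yes

power has SI base units: kg * m^2 / s^3
hp reduces to the same SI base units, so it is a valid unit for power.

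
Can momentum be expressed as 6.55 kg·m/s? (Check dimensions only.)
Yes

momentum has SI base units: kg * m / s
kg·m/s reduces to the same SI base units, so it is a valid unit for momentum.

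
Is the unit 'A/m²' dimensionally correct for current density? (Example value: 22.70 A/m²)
Yes

current density has SI base units: A / m^2
A/m² reduces to the same SI base units, so it is a valid unit for current density.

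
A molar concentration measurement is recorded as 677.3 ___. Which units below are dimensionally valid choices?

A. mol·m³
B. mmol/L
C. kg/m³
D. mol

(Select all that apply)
B

molar concentration has SI base units: mol / m^3

Checking each option against mol / m^3:
  A. mol·m³: ✗ does not match
  B. mmol/L: ✓ matches
  C. kg/m³: ✗ does not match
  D. mol: ✗ does not match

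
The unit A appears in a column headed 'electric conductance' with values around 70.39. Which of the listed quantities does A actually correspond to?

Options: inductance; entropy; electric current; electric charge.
electric current

electric conductance should have units dimensionally equivalent to A^2 * s^3 / (kg * m^2) (e.g. S).
The given unit 'A' reduces to A. Of the listed options, that is the dimensionality of electric current.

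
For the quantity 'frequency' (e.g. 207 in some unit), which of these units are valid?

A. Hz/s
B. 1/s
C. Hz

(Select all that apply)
B, C

frequency has SI base units: 1 / s

Checking each option against 1 / s:
  A. Hz/s: ✗ does not match
  B. 1/s: ✓ matches
  C. Hz: ✓ matches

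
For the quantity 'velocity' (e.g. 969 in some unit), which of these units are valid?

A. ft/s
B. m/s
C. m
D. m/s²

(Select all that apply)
A, B

velocity has SI base units: m / s

Checking each option against m / s:
  A. ft/s: ✓ matches
  B. m/s: ✓ matches
  C. m: ✗ does not match
  D. m/s²: ✗ does not match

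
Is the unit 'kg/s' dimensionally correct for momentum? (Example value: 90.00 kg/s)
No

momentum has SI base units: kg * m / s
kg/s does NOT reduce to kg * m / s; a valid unit for momentum would be e.g. kg·m/s.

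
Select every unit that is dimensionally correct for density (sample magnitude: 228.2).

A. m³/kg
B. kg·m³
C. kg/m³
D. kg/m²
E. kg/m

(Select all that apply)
C

density has SI base units: kg / m^3

Checking each option against kg / m^3:
  A. m³/kg: ✗ does not match
  B. kg·m³: ✗ does not match
  C. kg/m³: ✓ matches
  D. kg/m²: ✗ does not match
  E. kg/m: ✗ does not match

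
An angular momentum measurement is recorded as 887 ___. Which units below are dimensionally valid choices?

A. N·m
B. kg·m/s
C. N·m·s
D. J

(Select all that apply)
C

angular momentum has SI base units: kg * m^2 / s

Checking each option against kg * m^2 / s:
  A. N·m: ✗ does not match
  B. kg·m/s: ✗ does not match
  C. N·m·s: ✓ matches
  D. J: ✗ does not match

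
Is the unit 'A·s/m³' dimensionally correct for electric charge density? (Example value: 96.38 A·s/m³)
Yes

electric charge density has SI base units: A * s / m^3
A·s/m³ reduces to the same SI base units, so it is a valid unit for electric charge density.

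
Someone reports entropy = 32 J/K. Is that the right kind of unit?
Yes

entropy has SI base units: kg * m^2 / (s^2 * K)
J/K reduces to the same SI base units, so it is a valid unit for entropy.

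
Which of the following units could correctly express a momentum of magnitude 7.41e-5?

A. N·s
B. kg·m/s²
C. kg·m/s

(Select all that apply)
A, C

momentum has SI base units: kg * m / s

Checking each option against kg * m / s:
  A. N·s: ✓ matches
  B. kg·m/s²: ✗ does not match
  C. kg·m/s: ✓ matches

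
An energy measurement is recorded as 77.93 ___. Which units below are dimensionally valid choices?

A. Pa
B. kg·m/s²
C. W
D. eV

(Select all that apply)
D

energy has SI base units: kg * m^2 / s^2

Checking each option against kg * m^2 / s^2:
  A. Pa: ✗ does not match
  B. kg·m/s²: ✗ does not match
  C. W: ✗ does not match
  D. eV: ✓ matches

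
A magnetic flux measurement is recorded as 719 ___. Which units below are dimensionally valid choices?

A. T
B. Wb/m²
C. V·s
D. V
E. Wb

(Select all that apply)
C, E

magnetic flux has SI base units: kg * m^2 / (A * s^2)

Checking each option against kg * m^2 / (A * s^2):
  A. T: ✗ does not match
  B. Wb/m²: ✗ does not match
  C. V·s: ✓ matches
  D. V: ✗ does not match
  E. Wb: ✓ matches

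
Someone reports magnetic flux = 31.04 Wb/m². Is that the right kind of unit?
No

magnetic flux has SI base units: kg * m^2 / (A * s^2)
Wb/m² does NOT reduce to kg * m^2 / (A * s^2); a valid unit for magnetic flux would be e.g. Wb.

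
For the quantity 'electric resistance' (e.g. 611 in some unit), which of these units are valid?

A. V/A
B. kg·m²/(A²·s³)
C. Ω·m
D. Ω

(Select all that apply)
A, B, D

electric resistance has SI base units: kg * m^2 / (A^2 * s^3)

Checking each option against kg * m^2 / (A^2 * s^3):
  A. V/A: ✓ matches
  B. kg·m²/(A²·s³): ✓ matches
  C. Ω·m: ✗ does not match
  D. Ω: ✓ matches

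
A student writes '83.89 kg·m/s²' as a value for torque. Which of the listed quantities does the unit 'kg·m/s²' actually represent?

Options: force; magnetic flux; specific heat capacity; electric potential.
force

torque should have units dimensionally equivalent to kg * m^2 / s^2 (e.g. N·m).
The given unit 'kg·m/s²' reduces to kg * m / s^2. Of the listed options, that is the dimensionality of force.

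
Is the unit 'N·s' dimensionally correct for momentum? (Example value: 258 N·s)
Yes

momentum has SI base units: kg * m / s
N·s reduces to the same SI base units, so it is a valid unit for momentum.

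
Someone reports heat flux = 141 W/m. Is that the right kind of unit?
No

heat flux has SI base units: kg / s^3
W/m does NOT reduce to kg / s^3; a valid unit for heat flux would be e.g. W/m².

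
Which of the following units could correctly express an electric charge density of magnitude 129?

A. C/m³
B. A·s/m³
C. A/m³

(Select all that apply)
A, B

electric charge density has SI base units: A * s / m^3

Checking each option against A * s / m^3:
  A. C/m³: ✓ matches
  B. A·s/m³: ✓ matches
  C. A/m³: ✗ does not match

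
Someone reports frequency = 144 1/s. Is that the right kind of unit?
Yes

frequency has SI base units: 1 / s
1/s reduces to the same SI base units, so it is a valid unit for frequency.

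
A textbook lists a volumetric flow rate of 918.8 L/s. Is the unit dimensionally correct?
Yes

volumetric flow rate has SI base units: m^3 / s
L/s reduces to the same SI base units, so it is a valid unit for volumetric flow rate.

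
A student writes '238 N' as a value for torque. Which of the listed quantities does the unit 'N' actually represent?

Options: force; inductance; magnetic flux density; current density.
force

torque should have units dimensionally equivalent to kg * m^2 / s^2 (e.g. N·m).
The given unit 'N' reduces to kg * m / s^2. Of the listed options, that is the dimensionality of force.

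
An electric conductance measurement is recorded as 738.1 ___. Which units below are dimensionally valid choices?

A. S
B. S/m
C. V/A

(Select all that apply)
A

electric conductance has SI base units: A^2 * s^3 / (kg * m^2)

Checking each option against A^2 * s^3 / (kg * m^2):
  A. S: ✓ matches
  B. S/m: ✗ does not match
  C. V/A: ✗ does not match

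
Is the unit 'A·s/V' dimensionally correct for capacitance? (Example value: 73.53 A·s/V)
Yes

capacitance has SI base units: A^2 * s^4 / (kg * m^2)
A·s/V reduces to the same SI base units, so it is a valid unit for capacitance.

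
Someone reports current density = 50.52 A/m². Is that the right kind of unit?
Yes

current density has SI base units: A / m^2
A/m² reduces to the same SI base units, so it is a valid unit for current density.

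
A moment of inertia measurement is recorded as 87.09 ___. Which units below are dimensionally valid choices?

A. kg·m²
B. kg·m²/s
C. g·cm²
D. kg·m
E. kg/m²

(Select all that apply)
A, C

moment of inertia has SI base units: kg * m^2

Checking each option against kg * m^2:
  A. kg·m²: ✓ matches
  B. kg·m²/s: ✗ does not match
  C. g·cm²: ✓ matches
  D. kg·m: ✗ does not match
  E. kg/m²: ✗ does not match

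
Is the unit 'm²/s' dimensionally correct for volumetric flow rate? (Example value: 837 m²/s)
No

volumetric flow rate has SI base units: m^3 / s
m²/s does NOT reduce to m^3 / s; a valid unit for volumetric flow rate would be e.g. m³/s.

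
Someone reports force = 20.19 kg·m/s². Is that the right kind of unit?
Yes

force has SI base units: kg * m / s^2
kg·m/s² reduces to the same SI base units, so it is a valid unit for force.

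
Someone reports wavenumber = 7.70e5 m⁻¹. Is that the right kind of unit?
Yes

wavenumber has SI base units: 1 / m
m⁻¹ reduces to the same SI base units, so it is a valid unit for wavenumber.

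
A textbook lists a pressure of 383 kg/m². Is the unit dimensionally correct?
No

pressure has SI base units: kg / (m * s^2)
kg/m² does NOT reduce to kg / (m * s^2); a valid unit for pressure would be e.g. Pa.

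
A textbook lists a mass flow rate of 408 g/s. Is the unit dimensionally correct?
Yes

mass flow rate has SI base units: kg / s
g/s reduces to the same SI base units, so it is a valid unit for mass flow rate.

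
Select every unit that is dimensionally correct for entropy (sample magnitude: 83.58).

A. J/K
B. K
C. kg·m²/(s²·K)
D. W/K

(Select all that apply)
A, C

entropy has SI base units: kg * m^2 / (s^2 * K)

Checking each option against kg * m^2 / (s^2 * K):
  A. J/K: ✓ matches
  B. K: ✗ does not match
  C. kg·m²/(s²·K): ✓ matches
  D. W/K: ✗ does not match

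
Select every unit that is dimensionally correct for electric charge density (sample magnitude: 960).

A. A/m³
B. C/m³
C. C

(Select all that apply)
B

electric charge density has SI base units: A * s / m^3

Checking each option against A * s / m^3:
  A. A/m³: ✗ does not match
  B. C/m³: ✓ matches
  C. C: ✗ does not match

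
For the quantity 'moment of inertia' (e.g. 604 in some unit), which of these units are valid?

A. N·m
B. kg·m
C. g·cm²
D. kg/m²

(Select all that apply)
C

moment of inertia has SI base units: kg * m^2

Checking each option against kg * m^2:
  A. N·m: ✗ does not match
  B. kg·m: ✗ does not match
  C. g·cm²: ✓ matches
  D. kg/m²: ✗ does not match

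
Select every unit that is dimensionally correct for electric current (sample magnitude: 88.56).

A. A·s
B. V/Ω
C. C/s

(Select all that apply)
B, C

electric current has SI base units: A

Checking each option against A:
  A. A·s: ✗ does not match
  B. V/Ω: ✓ matches
  C. C/s: ✓ matches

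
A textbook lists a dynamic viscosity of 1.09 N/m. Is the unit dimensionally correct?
No

dynamic viscosity has SI base units: kg / (m * s)
N/m does NOT reduce to kg / (m * s); a valid unit for dynamic viscosity would be e.g. Pa·s.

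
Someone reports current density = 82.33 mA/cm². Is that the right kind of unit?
Yes

current density has SI base units: A / m^2
mA/cm² reduces to the same SI base units, so it is a valid unit for current density.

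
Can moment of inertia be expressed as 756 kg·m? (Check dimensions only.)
No

moment of inertia has SI base units: kg * m^2
kg·m does NOT reduce to kg * m^2; a valid unit for moment of inertia would be e.g. kg·m².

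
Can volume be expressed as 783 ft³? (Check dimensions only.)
Yes

volume has SI base units: m^3
ft³ reduces to the same SI base units, so it is a valid unit for volume.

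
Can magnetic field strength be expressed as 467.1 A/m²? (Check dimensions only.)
No

magnetic field strength has SI base units: A / m
A/m² does NOT reduce to A / m; a valid unit for magnetic field strength would be e.g. A/m.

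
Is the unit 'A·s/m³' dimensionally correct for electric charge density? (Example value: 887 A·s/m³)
Yes

electric charge density has SI base units: A * s / m^3
A·s/m³ reduces to the same SI base units, so it is a valid unit for electric charge density.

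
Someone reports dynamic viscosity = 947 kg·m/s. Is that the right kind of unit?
No

dynamic viscosity has SI base units: kg / (m * s)
kg·m/s does NOT reduce to kg / (m * s); a valid unit for dynamic viscosity would be e.g. Pa·s.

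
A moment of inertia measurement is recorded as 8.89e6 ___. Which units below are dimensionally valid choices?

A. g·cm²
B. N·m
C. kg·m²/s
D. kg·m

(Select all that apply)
A

moment of inertia has SI base units: kg * m^2

Checking each option against kg * m^2:
  A. g·cm²: ✓ matches
  B. N·m: ✗ does not match
  C. kg·m²/s: ✗ does not match
  D. kg·m: ✗ does not match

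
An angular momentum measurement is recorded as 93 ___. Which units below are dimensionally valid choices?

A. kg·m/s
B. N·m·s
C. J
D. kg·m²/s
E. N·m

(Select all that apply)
B, D

angular momentum has SI base units: kg * m^2 / s

Checking each option against kg * m^2 / s:
  A. kg·m/s: ✗ does not match
  B. N·m·s: ✓ matches
  C. J: ✗ does not match
  D. kg·m²/s: ✓ matches
  E. N·m: ✗ does not match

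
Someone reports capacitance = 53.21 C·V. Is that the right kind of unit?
No

capacitance has SI base units: A^2 * s^4 / (kg * m^2)
C·V does NOT reduce to A^2 * s^4 / (kg * m^2); a valid unit for capacitance would be e.g. F.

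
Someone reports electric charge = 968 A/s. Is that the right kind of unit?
No

electric charge has SI base units: A * s
A/s does NOT reduce to A * s; a valid unit for electric charge would be e.g. C.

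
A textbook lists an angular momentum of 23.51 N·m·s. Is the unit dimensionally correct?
Yes

angular momentum has SI base units: kg * m^2 / s
N·m·s reduces to the same SI base units, so it is a valid unit for angular momentum.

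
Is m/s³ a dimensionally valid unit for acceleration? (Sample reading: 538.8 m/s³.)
No

acceleration has SI base units: m / s^2
m/s³ does NOT reduce to m / s^2; a valid unit for acceleration would be e.g. m/s².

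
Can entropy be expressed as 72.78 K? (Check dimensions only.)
No

entropy has SI base units: kg * m^2 / (s^2 * K)
K does NOT reduce to kg * m^2 / (s^2 * K); a valid unit for entropy would be e.g. J/K.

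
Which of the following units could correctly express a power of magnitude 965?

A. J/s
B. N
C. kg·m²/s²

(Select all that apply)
A

power has SI base units: kg * m^2 / s^3

Checking each option against kg * m^2 / s^3:
  A. J/s: ✓ matches
  B. N: ✗ does not match
  C. kg·m²/s²: ✗ does not match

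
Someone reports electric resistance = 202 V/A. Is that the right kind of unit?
Yes

electric resistance has SI base units: kg * m^2 / (A^2 * s^3)
V/A reduces to the same SI base units, so it is a valid unit for electric resistance.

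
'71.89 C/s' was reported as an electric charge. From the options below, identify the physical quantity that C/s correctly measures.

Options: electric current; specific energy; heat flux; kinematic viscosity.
electric current

electric charge should have units dimensionally equivalent to A * s (e.g. C).
The given unit 'C/s' reduces to A. Of the listed options, that is the dimensionality of electric current.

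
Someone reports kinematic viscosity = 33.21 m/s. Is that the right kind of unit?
No

kinematic viscosity has SI base units: m^2 / s
m/s does NOT reduce to m^2 / s; a valid unit for kinematic viscosity would be e.g. m²/s.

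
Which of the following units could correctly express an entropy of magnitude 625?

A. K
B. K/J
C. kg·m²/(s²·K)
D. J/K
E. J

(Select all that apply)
C, D

entropy has SI base units: kg * m^2 / (s^2 * K)

Checking each option against kg * m^2 / (s^2 * K):
  A. K: ✗ does not match
  B. K/J: ✗ does not match
  C. kg·m²/(s²·K): ✓ matches
  D. J/K: ✓ matches
  E. J: ✗ does not match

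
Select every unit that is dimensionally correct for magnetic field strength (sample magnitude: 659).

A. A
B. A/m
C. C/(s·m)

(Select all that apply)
B, C

magnetic field strength has SI base units: A / m

Checking each option against A / m:
  A. A: ✗ does not match
  B. A/m: ✓ matches
  C. C/(s·m): ✓ matches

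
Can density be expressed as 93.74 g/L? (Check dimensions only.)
Yes

density has SI base units: kg / m^3
g/L reduces to the same SI base units, so it is a valid unit for density.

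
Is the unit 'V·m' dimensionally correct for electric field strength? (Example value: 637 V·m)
No

electric field strength has SI base units: kg * m / (A * s^3)
V·m does NOT reduce to kg * m / (A * s^3); a valid unit for electric field strength would be e.g. V/m.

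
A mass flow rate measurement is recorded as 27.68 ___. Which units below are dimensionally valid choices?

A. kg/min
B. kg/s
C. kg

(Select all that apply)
A, B

mass flow rate has SI base units: kg / s

Checking each option against kg / s:
  A. kg/min: ✓ matches
  B. kg/s: ✓ matches
  C. kg: ✗ does not match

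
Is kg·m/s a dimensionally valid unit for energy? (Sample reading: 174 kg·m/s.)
No

energy has SI base units: kg * m^2 / s^2
kg·m/s does NOT reduce to kg * m^2 / s^2; a valid unit for energy would be e.g. J.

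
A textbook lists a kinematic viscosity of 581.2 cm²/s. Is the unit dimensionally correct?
Yes

kinematic viscosity has SI base units: m^2 / s
cm²/s reduces to the same SI base units, so it is a valid unit for kinematic viscosity.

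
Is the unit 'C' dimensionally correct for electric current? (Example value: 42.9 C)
No

electric current has SI base units: A
C does NOT reduce to A; a valid unit for electric current would be e.g. A.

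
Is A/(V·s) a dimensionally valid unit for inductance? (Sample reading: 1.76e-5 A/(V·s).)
No

inductance has SI base units: kg * m^2 / (A^2 * s^2)
A/(V·s) does NOT reduce to kg * m^2 / (A^2 * s^2); a valid unit for inductance would be e.g. H.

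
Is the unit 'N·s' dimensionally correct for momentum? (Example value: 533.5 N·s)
Yes

momentum has SI base units: kg * m / s
N·s reduces to the same SI base units, so it is a valid unit for momentum.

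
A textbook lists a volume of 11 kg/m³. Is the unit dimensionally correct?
No

volume has SI base units: m^3
kg/m³ does NOT reduce to m^3; a valid unit for volume would be e.g. m³.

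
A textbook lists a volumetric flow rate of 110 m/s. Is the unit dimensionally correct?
No

volumetric flow rate has SI base units: m^3 / s
m/s does NOT reduce to m^3 / s; a valid unit for volumetric flow rate would be e.g. m³/s.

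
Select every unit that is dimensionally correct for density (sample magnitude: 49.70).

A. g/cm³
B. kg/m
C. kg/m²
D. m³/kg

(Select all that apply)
A

density has SI base units: kg / m^3

Checking each option against kg / m^3:
  A. g/cm³: ✓ matches
  B. kg/m: ✗ does not match
  C. kg/m²: ✗ does not match
  D. m³/kg: ✗ does not match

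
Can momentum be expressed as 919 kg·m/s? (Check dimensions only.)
Yes

momentum has SI base units: kg * m / s
kg·m/s reduces to the same SI base units, so it is a valid unit for momentum.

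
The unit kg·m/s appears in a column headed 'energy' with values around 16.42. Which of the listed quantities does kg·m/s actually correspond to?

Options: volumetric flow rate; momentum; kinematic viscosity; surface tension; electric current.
momentum

energy should have units dimensionally equivalent to kg * m^2 / s^2 (e.g. J).
The given unit 'kg·m/s' reduces to kg * m / s. Of the listed options, that is the dimensionality of momentum.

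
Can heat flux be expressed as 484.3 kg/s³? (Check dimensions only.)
Yes

heat flux has SI base units: kg / s^3
kg/s³ reduces to the same SI base units, so it is a valid unit for heat flux.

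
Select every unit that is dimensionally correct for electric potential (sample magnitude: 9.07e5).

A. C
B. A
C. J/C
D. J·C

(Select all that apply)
C

electric potential has SI base units: kg * m^2 / (A * s^3)

Checking each option against kg * m^2 / (A * s^3):
  A. C: ✗ does not match
  B. A: ✗ does not match
  C. J/C: ✓ matches
  D. J·C: ✗ does not match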